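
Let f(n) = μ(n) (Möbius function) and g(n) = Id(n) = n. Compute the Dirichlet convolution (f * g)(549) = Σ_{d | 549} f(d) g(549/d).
(μ * Id)(549) = 360

Divisors of 549: [1, 3, 9, 61, 183, 549]. For each d | 549:
  d = 1: μ(1) · Id(549/1) = 1 · 549 = 549
  d = 3: μ(3) · Id(549/3) = -1 · 183 = -183
  d = 9: μ(9) · Id(549/9) = 0 · 61 = 0
  d = 61: μ(61) · Id(549/61) = -1 · 9 = -9
  d = 183: μ(183) · Id(549/183) = 1 · 3 = 3
  d = 549: μ(549) · Id(549/549) = 0 · 1 = 0
Summing: (μ * Id)(549) = 549 + -183 + 0 + -9 + 3 + 0 = 360.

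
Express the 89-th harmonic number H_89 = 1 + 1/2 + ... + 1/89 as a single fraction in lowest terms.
H_89 = 3645196481713595484337076792241271893701/718766754945489455304472257065075294400

Direct summation: H_89 = 1 + 1/2 + ... + 1/89. The least common denominator is lcm(1, ..., 89) = 718766754945489455304472257065075294400; over this denominator the numerator is 718766754945489455304472257065075294400 + 359383377472744727652236128532537647200 + 239588918315163151768157419021691764800 + 179691688736372363826118064266268823600 + 143753350989097891060894451413015058880 + 119794459157581575884078709510845882400 + 102680964992212779329210322437867899200 + 89845844368186181913059032133134411800 + 79862972771721050589385806340563921600 + 71876675494548945530447225706507529440 + 65342432267771768664042932460461390400 + 59897229578790787942039354755422941200 + 55289750380422265792651712081928868800 + 51340482496106389664605161218933949600 + 47917783663032630353631483804338352960 + 44922922184093090956529516066567205900 + 42280397349734673841439544533239723200 + 39931486385860525294692903170281960800 + 37829829207657339752866960898161857600 + 35938337747274472765223612853253764720 + 34226988330737593109736774145955966400 + 32671216133885884332021466230230695200 + 31250728475890845882803141611525012800 + 29948614789395393971019677377711470600 + 28750670197819578212178890282603011776 + 27644875190211132896325856040964434400 + 26620990923907016863128602113521307200 + 25670241248053194832302580609466974800 + 24785060515361705355326629553968113600 + 23958891831516315176815741902169176480 + 23186024353080305009821685711776622400 + 22461461092046545478264758033283602950 + 21780810755923922888014310820153796800 + 21140198674867336920719772266619861600 + 20536192998442555865842064487573579840 + 19965743192930262647346451585140980400 + 19426128512040255548769520461218251200 + 18914914603828669876433480449080928800 + 18429916793474088597550570693976289600 + 17969168873637236382611806426626882360 + 17530896462085108665962737977196958400 + 17113494165368796554868387072977983200 + 16715505928964871053592378071280820800 + 16335608066942942166010733115115347600 + 15972594554344210117877161268112784320 + 15625364237945422941401570805762506400 + 15292909679691265006478133129044155200 + 14974307394697696985509838688855735300 + 14668709284601825618458617491123985600 + 14375335098909789106089445141301505888 + 14093465783244891280479848177746574400 + 13822437595105566448162928020482217200 + 13561636885763951986876835038963684800 + 13310495461953508431564301056760653600 + 13068486453554353732808586492092278080 + 12835120624026597416151290304733487400 + 12609943069219113250955653632720619200 + 12392530257680852677663314776984056800 + 12182487371957448394991055204492801600 + 11979445915758157588407870951084588240 + 11783061556483433693515938640411070400 + 11593012176540152504910842855888311200 + 11408996110245864369912258048651988800 + 11230730546023272739132379016641801475 + 11057950076084453158530342416385773760 + 10890405377961961444007155410076898400 + 10727862014111782914992123239777243200 + 10570099337433668460359886133309930800 + 10416909491963615294267713870508337600 + 10268096499221277932921032243786789920 + 10123475421767457116964397986832046400 + 9982871596465131323673225792570490200 + 9846119930760129524718798041987332800 + 9713064256020127774384760230609125600 + 9583556732606526070726296760867670592 + 9457457301914334938216740224540464400 + 9334633181110252666291847494351627200 + 9214958396737044298775285346988144800 + 9098313353740372851955345026140193600 + 8984584436818618191305903213313441180 + 8873663641302338954376200704507102400 + 8765448231042554332981368988598479200 + 8659840421029993437403280205603316800 + 8556747082684398277434193536488991600 + 8456079469946934768287908906647944640 + 8357752964482435526796189035640410400 + 8261686838453901785108876517989371200 + 8167804033471471083005366557557673800 + 8076030954443701744994070304101969600 = 3645196481713595484337076792241271893701, so H_89 = 3645196481713595484337076792241271893701/718766754945489455304472257065075294400 (already in lowest terms) ≈ 5.07146. (The PNT-adjacent estimate ln(89) + γ ≈ 5.06585 matches within O(1/n).)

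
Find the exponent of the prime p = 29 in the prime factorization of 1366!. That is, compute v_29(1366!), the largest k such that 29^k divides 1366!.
v_29(1366!) = 48

Legendre's formula: v_p(n!) = Σ_{k ≥ 1} ⌊n / p^k⌋. For p = 29, n = 1366, the terms are:
  ⌊1366/29^1⌋ = ⌊1366/29⌋ = 47
  ⌊1366/29^2⌋ = ⌊1366/841⌋ = 1
(the next term ⌊1366/29^3⌋ = 0, terminating the sum). Summing: v_29(1366!) = 47 + 1 = 48.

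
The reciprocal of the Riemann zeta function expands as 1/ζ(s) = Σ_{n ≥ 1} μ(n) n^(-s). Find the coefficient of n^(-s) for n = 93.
μ(93) = 1

Factor n = 93 = 3 · 31. μ(n) = 0 if any exponent ≥ 2 (not squarefree); otherwise μ(n) = (−1)^{ω(n)} where ω(n) is the number of distinct prime factors. Applying: μ(93) = 1.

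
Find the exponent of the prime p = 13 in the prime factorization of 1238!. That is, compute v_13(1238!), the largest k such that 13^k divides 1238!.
v_13(1238!) = 102

Legendre's formula: v_p(n!) = Σ_{k ≥ 1} ⌊n / p^k⌋. For p = 13, n = 1238, the terms are:
  ⌊1238/13^1⌋ = ⌊1238/13⌋ = 95
  ⌊1238/13^2⌋ = ⌊1238/169⌋ = 7
(the next term ⌊1238/13^3⌋ = 0, terminating the sum). Summing: v_13(1238!) = 95 + 7 = 102.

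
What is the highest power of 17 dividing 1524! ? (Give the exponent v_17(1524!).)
v_17(1524!) = 94

Legendre's formula: v_p(n!) = Σ_{k ≥ 1} ⌊n / p^k⌋. For p = 17, n = 1524, the terms are:
  ⌊1524/17^1⌋ = ⌊1524/17⌋ = 89
  ⌊1524/17^2⌋ = ⌊1524/289⌋ = 5
(the next term ⌊1524/17^3⌋ = 0, terminating the sum). Summing: v_17(1524!) = 89 + 5 = 94.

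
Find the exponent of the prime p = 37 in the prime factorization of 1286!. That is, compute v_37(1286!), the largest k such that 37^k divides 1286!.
v_37(1286!) = 34

Legendre's formula: v_p(n!) = Σ_{k ≥ 1} ⌊n / p^k⌋. For p = 37, n = 1286, the terms are:
  ⌊1286/37^1⌋ = ⌊1286/37⌋ = 34
(the next term ⌊1286/37^2⌋ = 0, terminating the sum). Summing: v_37(1286!) = 34 = 34.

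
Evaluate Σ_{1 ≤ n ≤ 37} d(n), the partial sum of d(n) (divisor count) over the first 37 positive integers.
Σ_{n ≤ 37} d(n) = 142

Compute d(n) for each 1 ≤ n ≤ 37: d(1) = 1, d(2) = 2, d(3) = 2, d(4) = 3, d(5) = 2, d(6) = 4, d(7) = 2, d(8) = 4, d(9) = 3, d(10) = 4, d(11) = 2, d(12) = 6, d(13) = 2, d(14) = 4, d(15) = 4, d(16) = 5, d(17) = 2, d(18) = 6, d(19) = 2, d(20) = 6, d(21) = 4, d(22) = 4, d(23) = 2, d(24) = 8, d(25) = 3, d(26) = 4, d(27) = 4, d(28) = 6, d(29) = 2, d(30) = 8, d(31) = 2, d(32) = 6, d(33) = 4, d(34) = 4, d(35) = 4, d(36) = 9, d(37) = 2. Summing all 37 values: 142. (Dirichlet's divisor formula: Σ_{n ≤ x} d(n) = x ln(x) + (2γ − 1) x + O(√x). For x = 37, the asymptotic estimate is ≈ 139.32.)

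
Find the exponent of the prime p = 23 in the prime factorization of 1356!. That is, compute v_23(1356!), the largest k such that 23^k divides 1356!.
v_23(1356!) = 60

Legendre's formula: v_p(n!) = Σ_{k ≥ 1} ⌊n / p^k⌋. For p = 23, n = 1356, the terms are:
  ⌊1356/23^1⌋ = ⌊1356/23⌋ = 58
  ⌊1356/23^2⌋ = ⌊1356/529⌋ = 2
(the next term ⌊1356/23^3⌋ = 0, terminating the sum). Summing: v_23(1356!) = 58 + 2 = 60.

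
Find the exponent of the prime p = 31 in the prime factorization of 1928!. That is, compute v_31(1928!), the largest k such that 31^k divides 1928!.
v_31(1928!) = 64

Legendre's formula: v_p(n!) = Σ_{k ≥ 1} ⌊n / p^k⌋. For p = 31, n = 1928, the terms are:
  ⌊1928/31^1⌋ = ⌊1928/31⌋ = 62
  ⌊1928/31^2⌋ = ⌊1928/961⌋ = 2
(the next term ⌊1928/31^3⌋ = 0, terminating the sum). Summing: v_31(1928!) = 62 + 2 = 64.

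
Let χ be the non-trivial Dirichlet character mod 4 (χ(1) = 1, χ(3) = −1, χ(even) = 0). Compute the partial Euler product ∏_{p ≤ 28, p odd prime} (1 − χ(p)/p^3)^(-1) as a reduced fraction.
∏ = 177358697820836675/183046656872153088

The odd primes p ≤ 28 are [3, 5, 7, 11, 13, 17, 19, 23]. For each, χ(p) = 1 if p ≡ 1 mod 4, χ(p) = −1 if p ≡ 3 mod 4. Taking (1 − χ(p)/p^3)^(-1) = p^3/(p^3 − χ(p)): (1 − (-1)/3^3)^(-1) · (1 − (1)/5^3)^(-1) · (1 − (-1)/7^3)^(-1) · (1 − (-1)/11^3)^(-1) · (1 − (1)/13^3)^(-1) · (1 − (1)/17^3)^(-1) · (1 − (-1)/19^3)^(-1) · (1 − (-1)/23^3)^(-1) = 177358697820836675/183046656872153088.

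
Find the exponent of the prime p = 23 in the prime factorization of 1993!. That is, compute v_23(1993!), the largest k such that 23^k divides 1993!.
v_23(1993!) = 89

Legendre's formula: v_p(n!) = Σ_{k ≥ 1} ⌊n / p^k⌋. For p = 23, n = 1993, the terms are:
  ⌊1993/23^1⌋ = ⌊1993/23⌋ = 86
  ⌊1993/23^2⌋ = ⌊1993/529⌋ = 3
(the next term ⌊1993/23^3⌋ = 0, terminating the sum). Summing: v_23(1993!) = 86 + 3 = 89.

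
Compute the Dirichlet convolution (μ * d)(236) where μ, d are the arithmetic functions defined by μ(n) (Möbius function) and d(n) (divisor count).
(μ * d)(236) = 1

Divisors of 236: [1, 2, 4, 59, 118, 236]. For each d | 236:
  d = 1: μ(1) · d(236/1) = 1 · 6 = 6
  d = 2: μ(2) · d(236/2) = -1 · 4 = -4
  d = 4: μ(4) · d(236/4) = 0 · 2 = 0
  d = 59: μ(59) · d(236/59) = -1 · 3 = -3
  d = 118: μ(118) · d(236/118) = 1 · 2 = 2
  d = 236: μ(236) · d(236/236) = 0 · 1 = 0
Summing: (μ * d)(236) = 6 + -4 + 0 + -3 + 2 + 0 = 1.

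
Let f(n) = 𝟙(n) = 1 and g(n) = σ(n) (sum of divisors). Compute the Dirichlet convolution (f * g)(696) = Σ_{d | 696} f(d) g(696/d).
(𝟙 * σ)(696) = 4030

Divisors of 696: [1, 2, 3, 4, 6, 8, 12, 24, 29, 58, 87, 116, 174, 232, 348, 696]. For each d | 696:
  d = 1: 𝟙(1) · σ(696/1) = 1 · 1800 = 1800
  d = 2: 𝟙(2) · σ(696/2) = 1 · 840 = 840
  d = 3: 𝟙(3) · σ(696/3) = 1 · 450 = 450
  d = 4: 𝟙(4) · σ(696/4) = 1 · 360 = 360
  d = 6: 𝟙(6) · σ(696/6) = 1 · 210 = 210
  d = 8: 𝟙(8) · σ(696/8) = 1 · 120 = 120
  d = 12: 𝟙(12) · σ(696/12) = 1 · 90 = 90
  d = 24: 𝟙(24) · σ(696/24) = 1 · 30 = 30
  d = 29: 𝟙(29) · σ(696/29) = 1 · 60 = 60
  d = 58: 𝟙(58) · σ(696/58) = 1 · 28 = 28
  d = 87: 𝟙(87) · σ(696/87) = 1 · 15 = 15
  d = 116: 𝟙(116) · σ(696/116) = 1 · 12 = 12
  d = 174: 𝟙(174) · σ(696/174) = 1 · 7 = 7
  d = 232: 𝟙(232) · σ(696/232) = 1 · 4 = 4
  d = 348: 𝟙(348) · σ(696/348) = 1 · 3 = 3
  d = 696: 𝟙(696) · σ(696/696) = 1 · 1 = 1
Summing: (𝟙 * σ)(696) = 1800 + 840 + 450 + 360 + 210 + 120 + 90 + 30 + 60 + 28 + 15 + 12 + 7 + 4 + 3 + 1 = 4030.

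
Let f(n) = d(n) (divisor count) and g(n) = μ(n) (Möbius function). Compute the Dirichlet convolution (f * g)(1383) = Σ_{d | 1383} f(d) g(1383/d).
(d * μ)(1383) = 1

Divisors of 1383: [1, 3, 461, 1383]. For each d | 1383:
  d = 1: d(1) · μ(1383/1) = 1 · 1 = 1
  d = 3: d(3) · μ(1383/3) = 2 · -1 = -2
  d = 461: d(461) · μ(1383/461) = 2 · -1 = -2
  d = 1383: d(1383) · μ(1383/1383) = 4 · 1 = 4
Summing: (d * μ)(1383) = 1 + -2 + -2 + 4 = 1.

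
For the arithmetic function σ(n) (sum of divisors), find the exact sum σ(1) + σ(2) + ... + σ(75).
Σ_{n ≤ 75} σ(n) = 4644

Compute σ(n) for each 1 ≤ n ≤ 75: σ(1) = 1, σ(2) = 3, σ(3) = 4, σ(4) = 7, σ(5) = 6, σ(6) = 12, σ(7) = 8, σ(8) = 15, σ(9) = 13, σ(10) = 18, σ(11) = 12, σ(12) = 28, σ(13) = 14, σ(14) = 24, σ(15) = 24, σ(16) = 31, σ(17) = 18, σ(18) = 39, σ(19) = 20, σ(20) = 42, σ(21) = 32, σ(22) = 36, σ(23) = 24, σ(24) = 60, σ(25) = 31, σ(26) = 42, σ(27) = 40, σ(28) = 56, σ(29) = 30, σ(30) = 72, σ(31) = 32, σ(32) = 63, σ(33) = 48, σ(34) = 54, σ(35) = 48, σ(36) = 91, σ(37) = 38, σ(38) = 60, σ(39) = 56, σ(40) = 90, σ(41) = 42, σ(42) = 96, σ(43) = 44, σ(44) = 84, σ(45) = 78, σ(46) = 72, σ(47) = 48, σ(48) = 124, σ(49) = 57, σ(50) = 93, σ(51) = 72, σ(52) = 98, σ(53) = 54, σ(54) = 120, σ(55) = 72, σ(56) = 120, σ(57) = 80, σ(58) = 90, σ(59) = 60, σ(60) = 168, σ(61) = 62, σ(62) = 96, σ(63) = 104, σ(64) = 127, σ(65) = 84, σ(66) = 144, σ(67) = 68, σ(68) = 126, σ(69) = 96, σ(70) = 144, σ(71) = 72, σ(72) = 195, σ(73) = 74, σ(74) = 114, σ(75) = 124. Summing all 75 values: 4644. (Average order: Σ_{n ≤ x} σ(n) ~ (π²/12) x². For x = 75, (π²/12)·75² ≈ 4626.38.)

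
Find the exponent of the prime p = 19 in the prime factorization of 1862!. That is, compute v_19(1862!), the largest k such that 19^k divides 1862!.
v_19(1862!) = 103

Legendre's formula: v_p(n!) = Σ_{k ≥ 1} ⌊n / p^k⌋. For p = 19, n = 1862, the terms are:
  ⌊1862/19^1⌋ = ⌊1862/19⌋ = 98
  ⌊1862/19^2⌋ = ⌊1862/361⌋ = 5
(the next term ⌊1862/19^3⌋ = 0, terminating the sum). Summing: v_19(1862!) = 98 + 5 = 103.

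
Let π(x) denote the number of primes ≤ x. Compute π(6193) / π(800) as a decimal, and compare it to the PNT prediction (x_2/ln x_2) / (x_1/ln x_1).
π(6193)/π(800) = 804/139 ≈ 5.7842;  PNT prediction ≈ 5.9267.

π(800) = 139 and π(6193) = 804, so π(6193)/π(800) ≈ 5.7842. The PNT-predicted ratio is (6193/ln(6193)) / (800/ln(800)) ≈ 5.9267. The two agree to within a few percent, as expected.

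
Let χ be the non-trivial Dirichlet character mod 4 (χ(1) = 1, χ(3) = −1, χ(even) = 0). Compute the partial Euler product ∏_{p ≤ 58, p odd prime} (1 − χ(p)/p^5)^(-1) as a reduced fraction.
∏ = 241552412610573346540717288090615330738043013683948985221451329316738054554305/242484077809603940117660402752750309983134701869309180441833184178683110227968

The odd primes p ≤ 58 are [3, 5, 7, 11, 13, 17, 19, 23, 29, 31, 37, 41, 43, 47, 53]. For each, χ(p) = 1 if p ≡ 1 mod 4, χ(p) = −1 if p ≡ 3 mod 4. Taking (1 − χ(p)/p^5)^(-1) = p^5/(p^5 − χ(p)): (1 − (-1)/3^5)^(-1) · (1 − (1)/5^5)^(-1) · (1 − (-1)/7^5)^(-1) · (1 − (-1)/11^5)^(-1) · (1 − (1)/13^5)^(-1) · (1 − (1)/17^5)^(-1) · (1 − (-1)/19^5)^(-1) · (1 − (-1)/23^5)^(-1) · (1 − (1)/29^5)^(-1) · (1 − (-1)/31^5)^(-1) · (1 − (1)/37^5)^(-1) · (1 − (1)/41^5)^(-1) · (1 − (-1)/43^5)^(-1) · (1 − (-1)/47^5)^(-1) · (1 − (1)/53^5)^(-1) = 241552412610573346540717288090615330738043013683948985221451329316738054554305/242484077809603940117660402752750309983134701869309180441833184178683110227968.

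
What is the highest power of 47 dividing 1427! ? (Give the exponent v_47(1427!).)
v_47(1427!) = 30

Legendre's formula: v_p(n!) = Σ_{k ≥ 1} ⌊n / p^k⌋. For p = 47, n = 1427, the terms are:
  ⌊1427/47^1⌋ = ⌊1427/47⌋ = 30
(the next term ⌊1427/47^2⌋ = 0, terminating the sum). Summing: v_47(1427!) = 30 = 30.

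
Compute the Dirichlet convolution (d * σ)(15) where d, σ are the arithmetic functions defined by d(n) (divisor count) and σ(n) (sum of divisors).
(d * σ)(15) = 48

Divisors of 15: [1, 3, 5, 15]. For each d | 15:
  d = 1: d(1) · σ(15/1) = 1 · 24 = 24
  d = 3: d(3) · σ(15/3) = 2 · 6 = 12
  d = 5: d(5) · σ(15/5) = 2 · 4 = 8
  d = 15: d(15) · σ(15/15) = 4 · 1 = 4
Summing: (d * σ)(15) = 24 + 12 + 8 + 4 = 48.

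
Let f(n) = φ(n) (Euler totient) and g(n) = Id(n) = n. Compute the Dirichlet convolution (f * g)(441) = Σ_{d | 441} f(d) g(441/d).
(φ * Id)(441) = 2793

Divisors of 441: [1, 3, 7, 9, 21, 49, 63, 147, 441]. For each d | 441:
  d = 1: φ(1) · Id(441/1) = 1 · 441 = 441
  d = 3: φ(3) · Id(441/3) = 2 · 147 = 294
  d = 7: φ(7) · Id(441/7) = 6 · 63 = 378
  d = 9: φ(9) · Id(441/9) = 6 · 49 = 294
  d = 21: φ(21) · Id(441/21) = 12 · 21 = 252
  d = 49: φ(49) · Id(441/49) = 42 · 9 = 378
  d = 63: φ(63) · Id(441/63) = 36 · 7 = 252
  d = 147: φ(147) · Id(441/147) = 84 · 3 = 252
  d = 441: φ(441) · Id(441/441) = 252 · 1 = 252
Summing: (φ * Id)(441) = 441 + 294 + 378 + 294 + 252 + 378 + 252 + 252 + 252 = 2793.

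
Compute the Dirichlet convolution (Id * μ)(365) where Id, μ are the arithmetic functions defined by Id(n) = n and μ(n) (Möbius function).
(Id * μ)(365) = 288

Divisors of 365: [1, 5, 73, 365]. For each d | 365:
  d = 1: Id(1) · μ(365/1) = 1 · 1 = 1
  d = 5: Id(5) · μ(365/5) = 5 · -1 = -5
  d = 73: Id(73) · μ(365/73) = 73 · -1 = -73
  d = 365: Id(365) · μ(365/365) = 365 · 1 = 365
Summing: (Id * μ)(365) = 1 + -5 + -73 + 365 = 288.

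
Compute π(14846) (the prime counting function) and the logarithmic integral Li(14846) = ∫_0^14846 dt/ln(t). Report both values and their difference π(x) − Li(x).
π(14846) = 1739;  Li(14846) ≈ 1760.60;  π(x) − Li(x) ≈ -21.60.

Direct count of primes ≤ 14846 gives π(14846) = 1739. Numerical evaluation of the logarithmic integral gives Li(14846) ≈ 1760.60. The difference π(x) − Li(x) ≈ -21.60 is typically negative for small/moderate x (Li(x) overestimates), though Littlewood's theorem shows this sign changes infinitely often.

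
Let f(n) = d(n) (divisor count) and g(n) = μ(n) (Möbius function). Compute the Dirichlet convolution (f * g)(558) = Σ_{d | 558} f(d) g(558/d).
(d * μ)(558) = 1

Divisors of 558: [1, 2, 3, 6, 9, 18, 31, 62, 93, 186, 279, 558]. For each d | 558:
  d = 1: d(1) · μ(558/1) = 1 · 0 = 0
  d = 2: d(2) · μ(558/2) = 2 · 0 = 0
  d = 3: d(3) · μ(558/3) = 2 · -1 = -2
  d = 6: d(6) · μ(558/6) = 4 · 1 = 4
  d = 9: d(9) · μ(558/9) = 3 · 1 = 3
  d = 18: d(18) · μ(558/18) = 6 · -1 = -6
  d = 31: d(31) · μ(558/31) = 2 · 0 = 0
  d = 62: d(62) · μ(558/62) = 4 · 0 = 0
  d = 93: d(93) · μ(558/93) = 4 · 1 = 4
  d = 186: d(186) · μ(558/186) = 8 · -1 = -8
  d = 279: d(279) · μ(558/279) = 6 · -1 = -6
  d = 558: d(558) · μ(558/558) = 12 · 1 = 12
Summing: (d * μ)(558) = 0 + 0 + -2 + 4 + 3 + -6 + 0 + 0 + 4 + -8 + -6 + 12 = 1.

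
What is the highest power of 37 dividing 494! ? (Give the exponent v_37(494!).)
v_37(494!) = 13

Legendre's formula: v_p(n!) = Σ_{k ≥ 1} ⌊n / p^k⌋. For p = 37, n = 494, the terms are:
  ⌊494/37^1⌋ = ⌊494/37⌋ = 13
(the next term ⌊494/37^2⌋ = 0, terminating the sum). Summing: v_37(494!) = 13 = 13.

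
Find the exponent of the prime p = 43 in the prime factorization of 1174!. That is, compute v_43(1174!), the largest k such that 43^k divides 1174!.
v_43(1174!) = 27

Legendre's formula: v_p(n!) = Σ_{k ≥ 1} ⌊n / p^k⌋. For p = 43, n = 1174, the terms are:
  ⌊1174/43^1⌋ = ⌊1174/43⌋ = 27
(the next term ⌊1174/43^2⌋ = 0, terminating the sum). Summing: v_43(1174!) = 27 = 27.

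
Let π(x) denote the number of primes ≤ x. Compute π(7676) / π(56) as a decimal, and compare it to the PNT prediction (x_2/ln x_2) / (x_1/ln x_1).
π(7676)/π(56) = 973/16 ≈ 60.8125;  PNT prediction ≈ 61.6778.

π(56) = 16 and π(7676) = 973, so π(7676)/π(56) ≈ 60.8125. The PNT-predicted ratio is (7676/ln(7676)) / (56/ln(56)) ≈ 61.6778. The two agree to within a few percent, as expected.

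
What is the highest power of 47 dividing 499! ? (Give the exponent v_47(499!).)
v_47(499!) = 10

Legendre's formula: v_p(n!) = Σ_{k ≥ 1} ⌊n / p^k⌋. For p = 47, n = 499, the terms are:
  ⌊499/47^1⌋ = ⌊499/47⌋ = 10
(the next term ⌊499/47^2⌋ = 0, terminating the sum). Summing: v_47(499!) = 10 = 10.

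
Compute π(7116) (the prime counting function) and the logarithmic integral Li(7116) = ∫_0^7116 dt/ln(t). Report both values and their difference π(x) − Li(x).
π(7116) = 911;  Li(7116) ≈ 927.42;  π(x) − Li(x) ≈ -16.42.

Direct count of primes ≤ 7116 gives π(7116) = 911. Numerical evaluation of the logarithmic integral gives Li(7116) ≈ 927.42. The difference π(x) − Li(x) ≈ -16.42 is typically negative for small/moderate x (Li(x) overestimates), though Littlewood's theorem shows this sign changes infinitely often.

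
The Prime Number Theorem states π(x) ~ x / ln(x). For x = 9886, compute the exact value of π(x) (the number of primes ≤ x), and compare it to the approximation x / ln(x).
π(9886) = 1219;  x/ln(x) ≈ 1074.70;  relative error ≈ 11.84%.

Directly count primes up to 9886: π(9886) = 1219. The PNT approximation gives 9886/ln(9886) ≈ 9886/9.19887 ≈ 1074.70. Relative error (π(x) − x/ln(x)) / π(x) ≈ 11.84%; the approximation is known to undercount slightly (Li(x) is a better estimate).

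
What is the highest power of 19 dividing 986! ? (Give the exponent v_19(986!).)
v_19(986!) = 53

Legendre's formula: v_p(n!) = Σ_{k ≥ 1} ⌊n / p^k⌋. For p = 19, n = 986, the terms are:
  ⌊986/19^1⌋ = ⌊986/19⌋ = 51
  ⌊986/19^2⌋ = ⌊986/361⌋ = 2
(the next term ⌊986/19^3⌋ = 0, terminating the sum). Summing: v_19(986!) = 51 + 2 = 53.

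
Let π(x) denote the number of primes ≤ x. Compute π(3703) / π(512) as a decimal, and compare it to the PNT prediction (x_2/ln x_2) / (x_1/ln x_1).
π(3703)/π(512) = 517/97 ≈ 5.3299;  PNT prediction ≈ 5.4909.

π(512) = 97 and π(3703) = 517, so π(3703)/π(512) ≈ 5.3299. The PNT-predicted ratio is (3703/ln(3703)) / (512/ln(512)) ≈ 5.4909. The two agree to within a few percent, as expected.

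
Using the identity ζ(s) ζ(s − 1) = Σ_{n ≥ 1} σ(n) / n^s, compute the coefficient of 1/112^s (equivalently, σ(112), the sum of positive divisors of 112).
σ(112) = 248

In the product (Σ m^0/m^s)(Σ k / k^s) = Σ (Σ_{d | n} d) / n^s, the coefficient of 1/n^s is σ(n) = Σ_{d | n} d. For n = 112, divisors are [1, 2, 4, 7, 8, 14, 16, 28, 56, 112]; summing: σ(112) = 248.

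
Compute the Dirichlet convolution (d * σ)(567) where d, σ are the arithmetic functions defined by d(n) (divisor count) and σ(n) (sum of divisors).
(d * σ)(567) = 2610

Divisors of 567: [1, 3, 7, 9, 21, 27, 63, 81, 189, 567]. For each d | 567:
  d = 1: d(1) · σ(567/1) = 1 · 968 = 968
  d = 3: d(3) · σ(567/3) = 2 · 320 = 640
  d = 7: d(7) · σ(567/7) = 2 · 121 = 242
  d = 9: d(9) · σ(567/9) = 3 · 104 = 312
  d = 21: d(21) · σ(567/21) = 4 · 40 = 160
  d = 27: d(27) · σ(567/27) = 4 · 32 = 128
  d = 63: d(63) · σ(567/63) = 6 · 13 = 78
  d = 81: d(81) · σ(567/81) = 5 · 8 = 40
  d = 189: d(189) · σ(567/189) = 8 · 4 = 32
  d = 567: d(567) · σ(567/567) = 10 · 1 = 10
Summing: (d * σ)(567) = 968 + 640 + 242 + 312 + 160 + 128 + 78 + 40 + 32 + 10 = 2610.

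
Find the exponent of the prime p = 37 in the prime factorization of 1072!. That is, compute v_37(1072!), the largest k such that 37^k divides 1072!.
v_37(1072!) = 28

Legendre's formula: v_p(n!) = Σ_{k ≥ 1} ⌊n / p^k⌋. For p = 37, n = 1072, the terms are:
  ⌊1072/37^1⌋ = ⌊1072/37⌋ = 28
(the next term ⌊1072/37^2⌋ = 0, terminating the sum). Summing: v_37(1072!) = 28 = 28.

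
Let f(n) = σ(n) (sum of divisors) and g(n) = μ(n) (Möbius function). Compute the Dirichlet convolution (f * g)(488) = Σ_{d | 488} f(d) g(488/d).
(σ * μ)(488) = 488

Divisors of 488: [1, 2, 4, 8, 61, 122, 244, 488]. For each d | 488:
  d = 1: σ(1) · μ(488/1) = 1 · 0 = 0
  d = 2: σ(2) · μ(488/2) = 3 · 0 = 0
  d = 4: σ(4) · μ(488/4) = 7 · 1 = 7
  d = 8: σ(8) · μ(488/8) = 15 · -1 = -15
  d = 61: σ(61) · μ(488/61) = 62 · 0 = 0
  d = 122: σ(122) · μ(488/122) = 186 · 0 = 0
  d = 244: σ(244) · μ(488/244) = 434 · -1 = -434
  d = 488: σ(488) · μ(488/488) = 930 · 1 = 930
Summing: (σ * μ)(488) = 0 + 0 + 7 + -15 + 0 + 0 + -434 + 930 = 488.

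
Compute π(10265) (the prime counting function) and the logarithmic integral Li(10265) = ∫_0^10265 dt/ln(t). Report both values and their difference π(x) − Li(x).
π(10265) = 1258;  Li(10265) ≈ 1274.87;  π(x) − Li(x) ≈ -16.87.

Direct count of primes ≤ 10265 gives π(10265) = 1258. Numerical evaluation of the logarithmic integral gives Li(10265) ≈ 1274.87. The difference π(x) − Li(x) ≈ -16.87 is typically negative for small/moderate x (Li(x) overestimates), though Littlewood's theorem shows this sign changes infinitely often.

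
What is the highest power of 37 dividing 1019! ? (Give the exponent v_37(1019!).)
v_37(1019!) = 27

Legendre's formula: v_p(n!) = Σ_{k ≥ 1} ⌊n / p^k⌋. For p = 37, n = 1019, the terms are:
  ⌊1019/37^1⌋ = ⌊1019/37⌋ = 27
(the next term ⌊1019/37^2⌋ = 0, terminating the sum). Summing: v_37(1019!) = 27 = 27.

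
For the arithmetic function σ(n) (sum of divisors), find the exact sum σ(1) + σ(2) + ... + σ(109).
Σ_{n ≤ 109} σ(n) = 9783

Compute σ(n) for each 1 ≤ n ≤ 109: σ(1) = 1, σ(2) = 3, σ(3) = 4, σ(4) = 7, σ(5) = 6, σ(6) = 12, σ(7) = 8, σ(8) = 15, σ(9) = 13, σ(10) = 18, σ(11) = 12, σ(12) = 28, σ(13) = 14, σ(14) = 24, σ(15) = 24, σ(16) = 31, σ(17) = 18, σ(18) = 39, σ(19) = 20, σ(20) = 42, σ(21) = 32, σ(22) = 36, σ(23) = 24, σ(24) = 60, σ(25) = 31, σ(26) = 42, σ(27) = 40, σ(28) = 56, σ(29) = 30, σ(30) = 72, σ(31) = 32, σ(32) = 63, σ(33) = 48, σ(34) = 54, σ(35) = 48, σ(36) = 91, σ(37) = 38, σ(38) = 60, σ(39) = 56, σ(40) = 90, σ(41) = 42, σ(42) = 96, σ(43) = 44, σ(44) = 84, σ(45) = 78, σ(46) = 72, σ(47) = 48, σ(48) = 124, σ(49) = 57, σ(50) = 93, σ(51) = 72, σ(52) = 98, σ(53) = 54, σ(54) = 120, σ(55) = 72, σ(56) = 120, σ(57) = 80, σ(58) = 90, σ(59) = 60, σ(60) = 168, σ(61) = 62, σ(62) = 96, σ(63) = 104, σ(64) = 127, σ(65) = 84, σ(66) = 144, σ(67) = 68, σ(68) = 126, σ(69) = 96, σ(70) = 144, σ(71) = 72, σ(72) = 195, σ(73) = 74, σ(74) = 114, σ(75) = 124, σ(76) = 140, σ(77) = 96, σ(78) = 168, σ(79) = 80, σ(80) = 186, σ(81) = 121, σ(82) = 126, σ(83) = 84, σ(84) = 224, σ(85) = 108, σ(86) = 132, σ(87) = 120, σ(88) = 180, σ(89) = 90, σ(90) = 234, σ(91) = 112, σ(92) = 168, σ(93) = 128, σ(94) = 144, σ(95) = 120, σ(96) = 252, σ(97) = 98, σ(98) = 171, σ(99) = 156, σ(100) = 217, σ(101) = 102, σ(102) = 216, σ(103) = 104, σ(104) = 210, σ(105) = 192, σ(106) = 162, σ(107) = 108, σ(108) = 280, σ(109) = 110. Summing all 109 values: 9783. (Average order: Σ_{n ≤ x} σ(n) ~ (π²/12) x². For x = 109, (π²/12)·109² ≈ 9771.73.)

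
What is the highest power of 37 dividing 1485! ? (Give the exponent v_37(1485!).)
v_37(1485!) = 41

Legendre's formula: v_p(n!) = Σ_{k ≥ 1} ⌊n / p^k⌋. For p = 37, n = 1485, the terms are:
  ⌊1485/37^1⌋ = ⌊1485/37⌋ = 40
  ⌊1485/37^2⌋ = ⌊1485/1369⌋ = 1
(the next term ⌊1485/37^3⌋ = 0, terminating the sum). Summing: v_37(1485!) = 40 + 1 = 41.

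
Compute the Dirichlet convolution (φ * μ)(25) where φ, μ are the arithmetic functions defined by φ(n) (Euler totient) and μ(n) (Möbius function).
(φ * μ)(25) = 16

Divisors of 25: [1, 5, 25]. For each d | 25:
  d = 1: φ(1) · μ(25/1) = 1 · 0 = 0
  d = 5: φ(5) · μ(25/5) = 4 · -1 = -4
  d = 25: φ(25) · μ(25/25) = 20 · 1 = 20
Summing: (φ * μ)(25) = 0 + -4 + 20 = 16.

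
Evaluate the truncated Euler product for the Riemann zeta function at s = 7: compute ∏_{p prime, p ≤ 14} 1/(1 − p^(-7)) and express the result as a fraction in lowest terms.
∏ = 3823532992398595385956921875/3791873603058129477401581447

The primes p ≤ 14 are [2, 3, 5, 7, 11, 13]. For each prime, (1 − 1/p^7)^(-1) = p^7 / (p^7 − 1). The product is (1 − 1/2^7)^(-1), (1 − 1/3^7)^(-1), (1 − 1/5^7)^(-1), (1 − 1/7^7)^(-1), (1 − 1/11^7)^(-1), (1 − 1/13^7)^(-1) = ∏ p^7 / (p^7 − 1) = 3823532992398595385956921875/3791873603058129477401581447.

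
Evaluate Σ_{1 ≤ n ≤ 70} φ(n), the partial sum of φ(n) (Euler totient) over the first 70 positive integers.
Σ_{n ≤ 70} φ(n) = 1494

Compute φ(n) for each 1 ≤ n ≤ 70: φ(1) = 1, φ(2) = 1, φ(3) = 2, φ(4) = 2, φ(5) = 4, φ(6) = 2, φ(7) = 6, φ(8) = 4, φ(9) = 6, φ(10) = 4, φ(11) = 10, φ(12) = 4, φ(13) = 12, φ(14) = 6, φ(15) = 8, φ(16) = 8, φ(17) = 16, φ(18) = 6, φ(19) = 18, φ(20) = 8, φ(21) = 12, φ(22) = 10, φ(23) = 22, φ(24) = 8, φ(25) = 20, φ(26) = 12, φ(27) = 18, φ(28) = 12, φ(29) = 28, φ(30) = 8, φ(31) = 30, φ(32) = 16, φ(33) = 20, φ(34) = 16, φ(35) = 24, φ(36) = 12, φ(37) = 36, φ(38) = 18, φ(39) = 24, φ(40) = 16, φ(41) = 40, φ(42) = 12, φ(43) = 42, φ(44) = 20, φ(45) = 24, φ(46) = 22, φ(47) = 46, φ(48) = 16, φ(49) = 42, φ(50) = 20, φ(51) = 32, φ(52) = 24, φ(53) = 52, φ(54) = 18, φ(55) = 40, φ(56) = 24, φ(57) = 36, φ(58) = 28, φ(59) = 58, φ(60) = 16, φ(61) = 60, φ(62) = 30, φ(63) = 36, φ(64) = 32, φ(65) = 48, φ(66) = 20, φ(67) = 66, φ(68) = 32, φ(69) = 44, φ(70) = 24. Summing all 70 values: 1494. (Average order: Σ_{n ≤ x} φ(n) ~ (3/π²) x². For x = 70, (3/π²)·70² ≈ 1489.42.)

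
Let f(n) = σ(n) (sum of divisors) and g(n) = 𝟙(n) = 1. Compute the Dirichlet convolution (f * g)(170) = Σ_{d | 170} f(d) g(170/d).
(σ * 𝟙)(170) = 532

Divisors of 170: [1, 2, 5, 10, 17, 34, 85, 170]. For each d | 170:
  d = 1: σ(1) · 𝟙(170/1) = 1 · 1 = 1
  d = 2: σ(2) · 𝟙(170/2) = 3 · 1 = 3
  d = 5: σ(5) · 𝟙(170/5) = 6 · 1 = 6
  d = 10: σ(10) · 𝟙(170/10) = 18 · 1 = 18
  d = 17: σ(17) · 𝟙(170/17) = 18 · 1 = 18
  d = 34: σ(34) · 𝟙(170/34) = 54 · 1 = 54
  d = 85: σ(85) · 𝟙(170/85) = 108 · 1 = 108
  d = 170: σ(170) · 𝟙(170/170) = 324 · 1 = 324
Summing: (σ * 𝟙)(170) = 1 + 3 + 6 + 18 + 18 + 54 + 108 + 324 = 532.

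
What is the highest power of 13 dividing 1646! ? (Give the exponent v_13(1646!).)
v_13(1646!) = 135

Legendre's formula: v_p(n!) = Σ_{k ≥ 1} ⌊n / p^k⌋. For p = 13, n = 1646, the terms are:
  ⌊1646/13^1⌋ = ⌊1646/13⌋ = 126
  ⌊1646/13^2⌋ = ⌊1646/169⌋ = 9
(the next term ⌊1646/13^3⌋ = 0, terminating the sum). Summing: v_13(1646!) = 126 + 9 = 135.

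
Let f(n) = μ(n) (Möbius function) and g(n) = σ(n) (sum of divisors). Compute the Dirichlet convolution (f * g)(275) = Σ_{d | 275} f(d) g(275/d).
(μ * σ)(275) = 275

Divisors of 275: [1, 5, 11, 25, 55, 275]. For each d | 275:
  d = 1: μ(1) · σ(275/1) = 1 · 372 = 372
  d = 5: μ(5) · σ(275/5) = -1 · 72 = -72
  d = 11: μ(11) · σ(275/11) = -1 · 31 = -31
  d = 25: μ(25) · σ(275/25) = 0 · 12 = 0
  d = 55: μ(55) · σ(275/55) = 1 · 6 = 6
  d = 275: μ(275) · σ(275/275) = 0 · 1 = 0
Summing: (μ * σ)(275) = 372 + -72 + -31 + 0 + 6 + 0 = 275.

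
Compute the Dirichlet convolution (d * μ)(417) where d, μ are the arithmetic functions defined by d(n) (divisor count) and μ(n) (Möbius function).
(d * μ)(417) = 1

Divisors of 417: [1, 3, 139, 417]. For each d | 417:
  d = 1: d(1) · μ(417/1) = 1 · 1 = 1
  d = 3: d(3) · μ(417/3) = 2 · -1 = -2
  d = 139: d(139) · μ(417/139) = 2 · -1 = -2
  d = 417: d(417) · μ(417/417) = 4 · 1 = 4
Summing: (d * μ)(417) = 1 + -2 + -2 + 4 = 1.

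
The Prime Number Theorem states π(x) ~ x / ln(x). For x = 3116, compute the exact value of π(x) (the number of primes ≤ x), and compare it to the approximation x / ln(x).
π(3116) = 443;  x/ln(x) ≈ 387.35;  relative error ≈ 12.56%.

Directly count primes up to 3116: π(3116) = 443. The PNT approximation gives 3116/ln(3116) ≈ 3116/8.04431 ≈ 387.35. Relative error (π(x) − x/ln(x)) / π(x) ≈ 12.56%; the approximation is known to undercount slightly (Li(x) is a better estimate).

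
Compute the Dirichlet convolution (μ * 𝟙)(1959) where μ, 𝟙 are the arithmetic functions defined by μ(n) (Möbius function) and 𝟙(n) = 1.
(μ * 𝟙)(1959) = 0

Divisors of 1959: [1, 3, 653, 1959]. For each d | 1959:
  d = 1: μ(1) · 𝟙(1959/1) = 1 · 1 = 1
  d = 3: μ(3) · 𝟙(1959/3) = -1 · 1 = -1
  d = 653: μ(653) · 𝟙(1959/653) = -1 · 1 = -1
  d = 1959: μ(1959) · 𝟙(1959/1959) = 1 · 1 = 1
Summing: (μ * 𝟙)(1959) = 1 + -1 + -1 + 1 = 0.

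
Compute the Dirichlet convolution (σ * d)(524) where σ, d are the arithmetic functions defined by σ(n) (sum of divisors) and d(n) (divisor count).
(σ * d)(524) = 2144

Divisors of 524: [1, 2, 4, 131, 262, 524]. For each d | 524:
  d = 1: σ(1) · d(524/1) = 1 · 6 = 6
  d = 2: σ(2) · d(524/2) = 3 · 4 = 12
  d = 4: σ(4) · d(524/4) = 7 · 2 = 14
  d = 131: σ(131) · d(524/131) = 132 · 3 = 396
  d = 262: σ(262) · d(524/262) = 396 · 2 = 792
  d = 524: σ(524) · d(524/524) = 924 · 1 = 924
Summing: (σ * d)(524) = 6 + 12 + 14 + 396 + 792 + 924 = 2144.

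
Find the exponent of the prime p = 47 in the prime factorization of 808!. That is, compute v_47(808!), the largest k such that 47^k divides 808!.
v_47(808!) = 17

Legendre's formula: v_p(n!) = Σ_{k ≥ 1} ⌊n / p^k⌋. For p = 47, n = 808, the terms are:
  ⌊808/47^1⌋ = ⌊808/47⌋ = 17
(the next term ⌊808/47^2⌋ = 0, terminating the sum). Summing: v_47(808!) = 17 = 17.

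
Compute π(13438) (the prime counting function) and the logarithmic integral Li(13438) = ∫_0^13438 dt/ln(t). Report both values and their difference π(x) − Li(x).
π(13438) = 1592;  Li(13438) ≈ 1613.27;  π(x) − Li(x) ≈ -21.27.

Direct count of primes ≤ 13438 gives π(13438) = 1592. Numerical evaluation of the logarithmic integral gives Li(13438) ≈ 1613.27. The difference π(x) − Li(x) ≈ -21.27 is typically negative for small/moderate x (Li(x) overestimates), though Littlewood's theorem shows this sign changes infinitely often.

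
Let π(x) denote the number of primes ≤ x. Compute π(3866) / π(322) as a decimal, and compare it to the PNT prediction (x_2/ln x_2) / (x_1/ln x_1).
π(3866)/π(322) = 536/66 ≈ 8.1212;  PNT prediction ≈ 8.3935.

π(322) = 66 and π(3866) = 536, so π(3866)/π(322) ≈ 8.1212. The PNT-predicted ratio is (3866/ln(3866)) / (322/ln(322)) ≈ 8.3935. The two agree to within a few percent, as expected.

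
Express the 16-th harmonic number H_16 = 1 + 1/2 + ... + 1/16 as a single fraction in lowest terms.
H_16 = 2436559/720720

Direct summation: H_16 = 1 + 1/2 + ... + 1/16. The least common denominator is lcm(1, ..., 16) = 720720; over this denominator the numerator is 720720 + 360360 + 240240 + 180180 + 144144 + 120120 + 102960 + 90090 + 80080 + 72072 + 65520 + 60060 + 55440 + 51480 + 48048 + 45045 = 2436559, so H_16 = 2436559/720720 (already in lowest terms) ≈ 3.38073. (The PNT-adjacent estimate ln(16) + γ ≈ 3.34980 matches within O(1/n).)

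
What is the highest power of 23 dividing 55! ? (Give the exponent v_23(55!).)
v_23(55!) = 2

Legendre's formula: v_p(n!) = Σ_{k ≥ 1} ⌊n / p^k⌋. For p = 23, n = 55, the terms are:
  ⌊55/23^1⌋ = ⌊55/23⌋ = 2
(the next term ⌊55/23^2⌋ = 0, terminating the sum). Summing: v_23(55!) = 2 = 2.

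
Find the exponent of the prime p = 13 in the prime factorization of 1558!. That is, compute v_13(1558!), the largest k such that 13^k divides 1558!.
v_13(1558!) = 128

Legendre's formula: v_p(n!) = Σ_{k ≥ 1} ⌊n / p^k⌋. For p = 13, n = 1558, the terms are:
  ⌊1558/13^1⌋ = ⌊1558/13⌋ = 119
  ⌊1558/13^2⌋ = ⌊1558/169⌋ = 9
(the next term ⌊1558/13^3⌋ = 0, terminating the sum). Summing: v_13(1558!) = 119 + 9 = 128.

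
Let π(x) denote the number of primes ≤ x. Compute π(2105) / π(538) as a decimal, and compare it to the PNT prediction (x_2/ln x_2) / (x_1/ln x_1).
π(2105)/π(538) = 317/99 ≈ 3.2020;  PNT prediction ≈ 3.2151.

π(538) = 99 and π(2105) = 317, so π(2105)/π(538) ≈ 3.2020. The PNT-predicted ratio is (2105/ln(2105)) / (538/ln(538)) ≈ 3.2151. The two agree to within a few percent, as expected.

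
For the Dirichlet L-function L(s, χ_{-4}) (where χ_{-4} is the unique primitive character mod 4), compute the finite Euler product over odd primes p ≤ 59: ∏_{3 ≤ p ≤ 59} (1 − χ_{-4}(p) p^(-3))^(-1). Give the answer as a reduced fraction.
∏ = 33892950142980005397598438491456695728452775811/34979163586504081013297614880240795412263337984

The odd primes p ≤ 59 are [3, 5, 7, 11, 13, 17, 19, 23, 29, 31, 37, 41, 43, 47, 53, 59]. For each, χ(p) = 1 if p ≡ 1 mod 4, χ(p) = −1 if p ≡ 3 mod 4. Taking (1 − χ(p)/p^3)^(-1) = p^3/(p^3 − χ(p)): (1 − (-1)/3^3)^(-1) · (1 − (1)/5^3)^(-1) · (1 − (-1)/7^3)^(-1) · (1 − (-1)/11^3)^(-1) · (1 − (1)/13^3)^(-1) · (1 − (1)/17^3)^(-1) · (1 − (-1)/19^3)^(-1) · (1 − (-1)/23^3)^(-1) · (1 − (1)/29^3)^(-1) · (1 − (-1)/31^3)^(-1) · (1 − (1)/37^3)^(-1) · (1 − (1)/41^3)^(-1) · (1 − (-1)/43^3)^(-1) · (1 − (-1)/47^3)^(-1) · (1 − (1)/53^3)^(-1) · (1 − (-1)/59^3)^(-1) = 33892950142980005397598438491456695728452775811/34979163586504081013297614880240795412263337984.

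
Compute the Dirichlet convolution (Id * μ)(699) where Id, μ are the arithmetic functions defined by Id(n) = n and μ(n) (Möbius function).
(Id * μ)(699) = 464

Divisors of 699: [1, 3, 233, 699]. For each d | 699:
  d = 1: Id(1) · μ(699/1) = 1 · 1 = 1
  d = 3: Id(3) · μ(699/3) = 3 · -1 = -3
  d = 233: Id(233) · μ(699/233) = 233 · -1 = -233
  d = 699: Id(699) · μ(699/699) = 699 · 1 = 699
Summing: (Id * μ)(699) = 1 + -3 + -233 + 699 = 464.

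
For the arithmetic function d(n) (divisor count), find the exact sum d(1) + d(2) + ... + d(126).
Σ_{n ≤ 126} d(n) = 635

Compute d(n) for each 1 ≤ n ≤ 126: d(1) = 1, d(2) = 2, d(3) = 2, d(4) = 3, d(5) = 2, d(6) = 4, d(7) = 2, d(8) = 4, d(9) = 3, d(10) = 4, d(11) = 2, d(12) = 6, d(13) = 2, d(14) = 4, d(15) = 4, d(16) = 5, d(17) = 2, d(18) = 6, d(19) = 2, d(20) = 6, d(21) = 4, d(22) = 4, d(23) = 2, d(24) = 8, d(25) = 3, d(26) = 4, d(27) = 4, d(28) = 6, d(29) = 2, d(30) = 8, d(31) = 2, d(32) = 6, d(33) = 4, d(34) = 4, d(35) = 4, d(36) = 9, d(37) = 2, d(38) = 4, d(39) = 4, d(40) = 8, d(41) = 2, d(42) = 8, d(43) = 2, d(44) = 6, d(45) = 6, d(46) = 4, d(47) = 2, d(48) = 10, d(49) = 3, d(50) = 6, d(51) = 4, d(52) = 6, d(53) = 2, d(54) = 8, d(55) = 4, d(56) = 8, d(57) = 4, d(58) = 4, d(59) = 2, d(60) = 12, d(61) = 2, d(62) = 4, d(63) = 6, d(64) = 7, d(65) = 4, d(66) = 8, d(67) = 2, d(68) = 6, d(69) = 4, d(70) = 8, d(71) = 2, d(72) = 12, d(73) = 2, d(74) = 4, d(75) = 6, d(76) = 6, d(77) = 4, d(78) = 8, d(79) = 2, d(80) = 10, d(81) = 5, d(82) = 4, d(83) = 2, d(84) = 12, d(85) = 4, d(86) = 4, d(87) = 4, d(88) = 8, d(89) = 2, d(90) = 12, d(91) = 4, d(92) = 6, d(93) = 4, d(94) = 4, d(95) = 4, d(96) = 12, d(97) = 2, d(98) = 6, d(99) = 6, d(100) = 9, d(101) = 2, d(102) = 8, d(103) = 2, d(104) = 8, d(105) = 8, d(106) = 4, d(107) = 2, d(108) = 12, d(109) = 2, d(110) = 8, d(111) = 4, d(112) = 10, d(113) = 2, d(114) = 8, d(115) = 4, d(116) = 6, d(117) = 6, d(118) = 4, d(119) = 4, d(120) = 16, d(121) = 3, d(122) = 4, d(123) = 4, d(124) = 6, d(125) = 4, d(126) = 12. Summing all 126 values: 635. (Dirichlet's divisor formula: Σ_{n ≤ x} d(n) = x ln(x) + (2γ − 1) x + O(√x). For x = 126, the asymptotic estimate is ≈ 628.83.)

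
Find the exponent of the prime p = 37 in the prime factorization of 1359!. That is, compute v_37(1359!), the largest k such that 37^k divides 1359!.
v_37(1359!) = 36

Legendre's formula: v_p(n!) = Σ_{k ≥ 1} ⌊n / p^k⌋. For p = 37, n = 1359, the terms are:
  ⌊1359/37^1⌋ = ⌊1359/37⌋ = 36
(the next term ⌊1359/37^2⌋ = 0, terminating the sum). Summing: v_37(1359!) = 36 = 36.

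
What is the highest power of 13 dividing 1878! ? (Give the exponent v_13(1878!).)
v_13(1878!) = 155

Legendre's formula: v_p(n!) = Σ_{k ≥ 1} ⌊n / p^k⌋. For p = 13, n = 1878, the terms are:
  ⌊1878/13^1⌋ = ⌊1878/13⌋ = 144
  ⌊1878/13^2⌋ = ⌊1878/169⌋ = 11
(the next term ⌊1878/13^3⌋ = 0, terminating the sum). Summing: v_13(1878!) = 144 + 11 = 155.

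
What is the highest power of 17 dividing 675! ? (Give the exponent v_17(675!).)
v_17(675!) = 41

Legendre's formula: v_p(n!) = Σ_{k ≥ 1} ⌊n / p^k⌋. For p = 17, n = 675, the terms are:
  ⌊675/17^1⌋ = ⌊675/17⌋ = 39
  ⌊675/17^2⌋ = ⌊675/289⌋ = 2
(the next term ⌊675/17^3⌋ = 0, terminating the sum). Summing: v_17(675!) = 39 + 2 = 41.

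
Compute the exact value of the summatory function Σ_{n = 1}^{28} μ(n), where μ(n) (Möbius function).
Σ_{n ≤ 28} μ(n) = -1

Compute μ(n) for each 1 ≤ n ≤ 28: μ(1) = 1, μ(2) = -1, μ(3) = -1, μ(4) = 0, μ(5) = -1, μ(6) = 1, μ(7) = -1, μ(8) = 0, μ(9) = 0, μ(10) = 1, μ(11) = -1, μ(12) = 0, μ(13) = -1, μ(14) = 1, μ(15) = 1, μ(16) = 0, μ(17) = -1, μ(18) = 0, μ(19) = -1, μ(20) = 0, μ(21) = 1, μ(22) = 1, μ(23) = -1, μ(24) = 0, μ(25) = 0, μ(26) = 1, μ(27) = 0, μ(28) = 0. Summing all 28 values: -1. (Mertens function M(x) = Σ_{n ≤ x} μ(n); on average M(x) should be small (PNT ⟺ M(x) = o(x)).)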